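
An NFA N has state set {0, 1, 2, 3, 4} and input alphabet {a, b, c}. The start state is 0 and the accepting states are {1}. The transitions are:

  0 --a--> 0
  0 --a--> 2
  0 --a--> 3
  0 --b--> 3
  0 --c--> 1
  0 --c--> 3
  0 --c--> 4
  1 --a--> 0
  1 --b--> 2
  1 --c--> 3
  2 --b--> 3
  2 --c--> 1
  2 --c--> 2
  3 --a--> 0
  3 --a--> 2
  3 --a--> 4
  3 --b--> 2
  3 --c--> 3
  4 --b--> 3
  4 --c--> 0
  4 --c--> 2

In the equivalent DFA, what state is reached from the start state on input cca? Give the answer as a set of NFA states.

{0, 2, 3, 4}

Start: {0}.
δ(0,c) = {1, 3, 4}.
Union: {1, 3, 4}.
After c: {1, 3, 4}.
δ(1,c) = {3}; δ(3,c) = {3}; δ(4,c) = {0, 2}.
Union: {0, 2, 3}.
After c: {0, 2, 3}.
δ(0,a) = {0, 2, 3}; δ(2,a) = ∅; δ(3,a) = {0, 2, 4}.
Union: {0, 2, 3, 4}.
After a: {0, 2, 3, 4}.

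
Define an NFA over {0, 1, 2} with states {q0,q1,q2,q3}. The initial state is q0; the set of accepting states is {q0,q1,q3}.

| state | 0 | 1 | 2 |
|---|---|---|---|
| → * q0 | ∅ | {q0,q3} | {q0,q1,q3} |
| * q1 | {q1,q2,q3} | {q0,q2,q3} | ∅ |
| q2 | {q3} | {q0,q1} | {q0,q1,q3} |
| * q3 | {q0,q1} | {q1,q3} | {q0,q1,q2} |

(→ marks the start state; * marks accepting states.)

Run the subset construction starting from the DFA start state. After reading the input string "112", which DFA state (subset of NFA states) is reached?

{q0,q1,q2,q3}

Start: {q0}.
δ(q0,1) = {q0,q3}.
Union: {q0,q3}.
After 1: {q0,q3}.
δ(q0,1) = {q0,q3}; δ(q3,1) = {q1,q3}.
Union: {q0,q1,q3}.
After 1: {q0,q1,q3}.
δ(q0,2) = {q0,q1,q3}; δ(q1,2) = ∅; δ(q3,2) = {q0,q1,q2}.
Union: {q0,q1,q2,q3}.
After 2: {q0,q1,q2,q3}.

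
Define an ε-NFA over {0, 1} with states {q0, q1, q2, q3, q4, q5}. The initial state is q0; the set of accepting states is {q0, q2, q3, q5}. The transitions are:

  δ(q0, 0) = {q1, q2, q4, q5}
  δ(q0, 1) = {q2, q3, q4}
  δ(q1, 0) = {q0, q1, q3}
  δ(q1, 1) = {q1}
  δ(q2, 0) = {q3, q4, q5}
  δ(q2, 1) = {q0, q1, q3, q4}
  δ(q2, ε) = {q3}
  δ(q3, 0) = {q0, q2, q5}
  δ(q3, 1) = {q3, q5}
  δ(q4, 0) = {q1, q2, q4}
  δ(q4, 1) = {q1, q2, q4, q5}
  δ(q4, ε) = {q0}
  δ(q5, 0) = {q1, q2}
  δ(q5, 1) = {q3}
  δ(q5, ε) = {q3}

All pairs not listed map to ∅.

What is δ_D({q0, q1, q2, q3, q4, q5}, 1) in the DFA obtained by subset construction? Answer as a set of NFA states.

δ(q0,1) = {q2, q3, q4}; δ(q1,1) = {q1}; δ(q2,1) = {q0, q1, q3, q4}; δ(q3,1) = {q3, q5}; δ(q4,1) = {q1, q2, q4, q5}; δ(q5,1) = {q3}.
Union: {q0, q1, q2, q3, q4, q5}.

{q0, q1, q2, q3, q4, q5}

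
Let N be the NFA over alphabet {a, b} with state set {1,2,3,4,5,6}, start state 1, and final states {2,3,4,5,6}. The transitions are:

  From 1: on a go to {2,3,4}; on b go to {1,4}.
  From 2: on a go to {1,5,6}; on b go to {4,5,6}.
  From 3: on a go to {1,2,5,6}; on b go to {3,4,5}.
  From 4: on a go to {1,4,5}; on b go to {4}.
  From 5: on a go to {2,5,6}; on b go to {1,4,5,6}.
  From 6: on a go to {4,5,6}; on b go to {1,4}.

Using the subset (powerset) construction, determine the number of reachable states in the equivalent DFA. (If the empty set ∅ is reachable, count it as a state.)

9

Start state of the DFA: {1}.
{1} --a--> {2,3,4}  [new]
{1} --b--> {1,4}  [new]
{2,3,4} --a--> {1,2,4,5,6}  [new]
{2,3,4} --b--> {3,4,5,6}  [new]
{1,4} --a--> {1,2,3,4,5}  [new]
{1,4} --b--> {1,4}  [seen]
{1,2,4,5,6} --a--> {1,2,3,4,5,6}  [new]
{1,2,4,5,6} --b--> {1,4,5,6}  [new]
{3,4,5,6} --a--> {1,2,4,5,6}  [seen]
{3,4,5,6} --b--> {1,3,4,5,6}  [new]
{1,2,3,4,5} --a--> {1,2,3,4,5,6}  [seen]
{1,2,3,4,5} --b--> {1,3,4,5,6}  [seen]
{1,2,3,4,5,6} --a--> {1,2,3,4,5,6}  [seen]
{1,2,3,4,5,6} --b--> {1,3,4,5,6}  [seen]
{1,4,5,6} --a--> {1,2,3,4,5,6}  [seen]
{1,4,5,6} --b--> {1,4,5,6}  [seen]
{1,3,4,5,6} --a--> {1,2,3,4,5,6}  [seen]
{1,3,4,5,6} --b--> {1,3,4,5,6}  [seen]
Reachable DFA states: {1}, {2,3,4}, {1,4}, {1,2,4,5,6}, {3,4,5,6}, {1,2,3,4,5}, {1,2,3,4,5,6}, {1,4,5,6}, {1,3,4,5,6}.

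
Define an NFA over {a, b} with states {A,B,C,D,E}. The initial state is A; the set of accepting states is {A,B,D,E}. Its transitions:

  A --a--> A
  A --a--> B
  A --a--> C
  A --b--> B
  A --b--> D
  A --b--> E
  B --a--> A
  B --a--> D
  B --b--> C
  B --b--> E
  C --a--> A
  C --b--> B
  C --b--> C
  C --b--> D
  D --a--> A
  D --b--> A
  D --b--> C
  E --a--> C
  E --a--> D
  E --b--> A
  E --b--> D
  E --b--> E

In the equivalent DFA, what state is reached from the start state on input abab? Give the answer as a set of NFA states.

Start: {A}.
δ(A,a) = {A,B,C}.
Union: {A,B,C}.
After a: {A,B,C}.
δ(A,b) = {B,D,E}; δ(B,b) = {C,E}; δ(C,b) = {B,C,D}.
Union: {B,C,D,E}.
After b: {B,C,D,E}.
δ(B,a) = {A,D}; δ(C,a) = {A}; δ(D,a) = {A}; δ(E,a) = {C,D}.
Union: {A,C,D}.
After a: {A,C,D}.
δ(A,b) = {B,D,E}; δ(C,b) = {B,C,D}; δ(D,b) = {A,C}.
Union: {A,B,C,D,E}.
After b: {A,B,C,D,E}.

{A,B,C,D,E}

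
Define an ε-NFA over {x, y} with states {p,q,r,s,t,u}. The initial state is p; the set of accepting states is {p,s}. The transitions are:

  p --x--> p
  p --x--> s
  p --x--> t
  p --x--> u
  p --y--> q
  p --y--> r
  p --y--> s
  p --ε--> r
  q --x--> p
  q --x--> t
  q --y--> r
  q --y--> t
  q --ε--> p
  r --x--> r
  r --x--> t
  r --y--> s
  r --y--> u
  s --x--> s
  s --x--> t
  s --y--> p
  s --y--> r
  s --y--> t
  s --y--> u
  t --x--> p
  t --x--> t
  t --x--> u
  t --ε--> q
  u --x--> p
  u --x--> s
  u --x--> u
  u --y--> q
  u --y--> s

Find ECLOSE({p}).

Begin with {p}.
p →ε {r}; add r.
ε-closure = {p,r}.

{p,r}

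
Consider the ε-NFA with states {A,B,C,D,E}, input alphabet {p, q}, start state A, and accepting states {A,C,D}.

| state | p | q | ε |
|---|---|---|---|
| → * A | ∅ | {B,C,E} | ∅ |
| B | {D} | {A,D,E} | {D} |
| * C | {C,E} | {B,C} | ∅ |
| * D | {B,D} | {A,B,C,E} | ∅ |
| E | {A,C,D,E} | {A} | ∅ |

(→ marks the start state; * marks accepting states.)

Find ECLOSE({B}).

Begin with {B}.
B →ε {D}; add D.
ε-closure = {B,D}.

{B,D}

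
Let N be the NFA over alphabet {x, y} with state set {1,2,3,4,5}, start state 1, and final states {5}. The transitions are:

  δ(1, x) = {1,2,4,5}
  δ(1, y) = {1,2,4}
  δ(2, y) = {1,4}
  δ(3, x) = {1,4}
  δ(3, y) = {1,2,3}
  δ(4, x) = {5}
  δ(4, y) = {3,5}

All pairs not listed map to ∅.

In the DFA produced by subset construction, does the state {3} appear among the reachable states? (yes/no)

Start state of the DFA: {1}.
{1} --x--> {1,2,4,5}  [new]
{1} --y--> {1,2,4}  [new]
{1,2,4,5} --x--> {1,2,4,5}  [seen]
{1,2,4,5} --y--> {1,2,3,4,5}  [new]
{1,2,4} --x--> {1,2,4,5}  [seen]
{1,2,4} --y--> {1,2,3,4,5}  [seen]
{1,2,3,4,5} --x--> {1,2,4,5}  [seen]
{1,2,3,4,5} --y--> {1,2,3,4,5}  [seen]
Reachable DFA states: {1}, {1,2,4,5}, {1,2,4}, {1,2,3,4,5}.
{3} is not among them.

no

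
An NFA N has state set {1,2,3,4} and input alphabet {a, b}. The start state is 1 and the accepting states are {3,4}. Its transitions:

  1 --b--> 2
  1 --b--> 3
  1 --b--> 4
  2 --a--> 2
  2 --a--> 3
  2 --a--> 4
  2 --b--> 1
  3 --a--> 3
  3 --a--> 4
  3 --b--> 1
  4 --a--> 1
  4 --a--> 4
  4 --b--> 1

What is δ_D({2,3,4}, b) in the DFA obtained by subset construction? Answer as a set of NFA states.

δ(2,b) = {1}; δ(3,b) = {1}; δ(4,b) = {1}.
Union: {1}.

{1}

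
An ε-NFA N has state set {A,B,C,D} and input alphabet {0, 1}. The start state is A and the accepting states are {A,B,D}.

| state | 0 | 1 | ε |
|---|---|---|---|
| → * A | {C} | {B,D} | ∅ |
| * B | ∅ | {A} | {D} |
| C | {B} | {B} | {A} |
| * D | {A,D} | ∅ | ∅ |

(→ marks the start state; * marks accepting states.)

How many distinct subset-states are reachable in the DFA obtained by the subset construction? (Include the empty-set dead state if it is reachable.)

Start state of the DFA: {A} (ε-closure of the NFA start).
{A} --0--> {A,C}  [new]
{A} --1--> {B,D}  [new]
{A,C} --0--> {A,B,C,D}  [new]
{A,C} --1--> {B,D}  [seen]
{B,D} --0--> {A,D}  [new]
{B,D} --1--> {A}  [seen]
{A,B,C,D} --0--> {A,B,C,D}  [seen]
{A,B,C,D} --1--> {A,B,D}  [new]
{A,D} --0--> {A,C,D}  [new]
{A,D} --1--> {B,D}  [seen]
{A,B,D} --0--> {A,C,D}  [seen]
{A,B,D} --1--> {A,B,D}  [seen]
{A,C,D} --0--> {A,B,C,D}  [seen]
{A,C,D} --1--> {B,D}  [seen]
Reachable DFA states: {A}, {A,C}, {B,D}, {A,B,C,D}, {A,D}, {A,B,D}, {A,C,D}.

7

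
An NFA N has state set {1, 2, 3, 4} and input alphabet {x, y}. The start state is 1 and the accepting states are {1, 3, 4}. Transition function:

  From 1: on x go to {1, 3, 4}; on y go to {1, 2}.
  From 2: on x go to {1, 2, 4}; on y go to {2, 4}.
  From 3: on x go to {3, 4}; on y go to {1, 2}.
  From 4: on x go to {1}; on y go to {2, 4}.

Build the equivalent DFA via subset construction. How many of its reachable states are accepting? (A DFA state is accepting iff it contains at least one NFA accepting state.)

Start state of the DFA: {1}.
{1} --x--> {1, 3, 4}  [new]
{1} --y--> {1, 2}  [new]
{1, 3, 4} --x--> {1, 3, 4}  [seen]
{1, 3, 4} --y--> {1, 2, 4}  [new]
{1, 2} --x--> {1, 2, 3, 4}  [new]
{1, 2} --y--> {1, 2, 4}  [seen]
{1, 2, 4} --x--> {1, 2, 3, 4}  [seen]
{1, 2, 4} --y--> {1, 2, 4}  [seen]
{1, 2, 3, 4} --x--> {1, 2, 3, 4}  [seen]
{1, 2, 3, 4} --y--> {1, 2, 4}  [seen]
Reachable DFA states: {1}, {1, 3, 4}, {1, 2}, {1, 2, 4}, {1, 2, 3, 4}.
Accepting DFA states (contain an NFA accepting state): {1}, {1, 3, 4}, {1, 2}, {1, 2, 4}, {1, 2, 3, 4}.

5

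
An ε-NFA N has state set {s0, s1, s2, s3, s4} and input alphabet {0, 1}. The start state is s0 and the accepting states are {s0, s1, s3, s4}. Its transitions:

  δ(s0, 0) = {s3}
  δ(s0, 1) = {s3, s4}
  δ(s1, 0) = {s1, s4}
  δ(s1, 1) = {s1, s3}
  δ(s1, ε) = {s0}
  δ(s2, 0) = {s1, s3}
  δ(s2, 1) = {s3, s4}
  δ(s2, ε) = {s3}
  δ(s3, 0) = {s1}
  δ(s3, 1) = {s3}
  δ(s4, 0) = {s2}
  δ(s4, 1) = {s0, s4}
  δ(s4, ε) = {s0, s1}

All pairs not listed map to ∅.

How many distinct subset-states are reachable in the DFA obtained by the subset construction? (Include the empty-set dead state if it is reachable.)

5

Start state of the DFA: {s0} (ε-closure of the NFA start).
{s0} --0--> {s3}  [new]
{s0} --1--> {s0, s1, s3, s4}  [new]
{s3} --0--> {s0, s1}  [new]
{s3} --1--> {s3}  [seen]
{s0, s1, s3, s4} --0--> {s0, s1, s2, s3, s4}  [new]
{s0, s1, s3, s4} --1--> {s0, s1, s3, s4}  [seen]
{s0, s1} --0--> {s0, s1, s3, s4}  [seen]
{s0, s1} --1--> {s0, s1, s3, s4}  [seen]
{s0, s1, s2, s3, s4} --0--> {s0, s1, s2, s3, s4}  [seen]
{s0, s1, s2, s3, s4} --1--> {s0, s1, s3, s4}  [seen]
Reachable DFA states: {s0}, {s3}, {s0, s1, s3, s4}, {s0, s1}, {s0, s1, s2, s3, s4}.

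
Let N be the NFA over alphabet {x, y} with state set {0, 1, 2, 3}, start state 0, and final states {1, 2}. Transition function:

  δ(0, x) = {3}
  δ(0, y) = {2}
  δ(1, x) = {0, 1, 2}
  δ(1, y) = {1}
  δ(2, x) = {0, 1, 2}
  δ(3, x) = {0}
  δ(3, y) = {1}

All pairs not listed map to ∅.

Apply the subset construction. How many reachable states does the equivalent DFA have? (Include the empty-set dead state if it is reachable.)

Start state of the DFA: {0}.
{0} --x--> {3}  [new]
{0} --y--> {2}  [new]
{3} --x--> {0}  [seen]
{3} --y--> {1}  [new]
{2} --x--> {0, 1, 2}  [new]
{2} --y--> ∅  [new]
{1} --x--> {0, 1, 2}  [seen]
{1} --y--> {1}  [seen]
{0, 1, 2} --x--> {0, 1, 2, 3}  [new]
{0, 1, 2} --y--> {1, 2}  [new]
∅ --x--> ∅  [seen]
∅ --y--> ∅  [seen]
{0, 1, 2, 3} --x--> {0, 1, 2, 3}  [seen]
{0, 1, 2, 3} --y--> {1, 2}  [seen]
{1, 2} --x--> {0, 1, 2}  [seen]
{1, 2} --y--> {1}  [seen]
Reachable DFA states: {0}, {3}, {2}, {1}, {0, 1, 2}, ∅, {0, 1, 2, 3}, {1, 2}.

8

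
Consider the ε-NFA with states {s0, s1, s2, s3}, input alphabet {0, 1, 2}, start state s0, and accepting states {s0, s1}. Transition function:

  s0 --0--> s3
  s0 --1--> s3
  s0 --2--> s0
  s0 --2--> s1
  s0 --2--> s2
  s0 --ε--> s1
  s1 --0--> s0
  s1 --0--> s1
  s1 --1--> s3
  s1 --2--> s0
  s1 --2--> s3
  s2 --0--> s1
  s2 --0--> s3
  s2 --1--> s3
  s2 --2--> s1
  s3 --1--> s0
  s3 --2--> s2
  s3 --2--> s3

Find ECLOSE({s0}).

Begin with {s0}.
s0 →ε {s1}; add s1.
ε-closure = {s0, s1}.

{s0, s1}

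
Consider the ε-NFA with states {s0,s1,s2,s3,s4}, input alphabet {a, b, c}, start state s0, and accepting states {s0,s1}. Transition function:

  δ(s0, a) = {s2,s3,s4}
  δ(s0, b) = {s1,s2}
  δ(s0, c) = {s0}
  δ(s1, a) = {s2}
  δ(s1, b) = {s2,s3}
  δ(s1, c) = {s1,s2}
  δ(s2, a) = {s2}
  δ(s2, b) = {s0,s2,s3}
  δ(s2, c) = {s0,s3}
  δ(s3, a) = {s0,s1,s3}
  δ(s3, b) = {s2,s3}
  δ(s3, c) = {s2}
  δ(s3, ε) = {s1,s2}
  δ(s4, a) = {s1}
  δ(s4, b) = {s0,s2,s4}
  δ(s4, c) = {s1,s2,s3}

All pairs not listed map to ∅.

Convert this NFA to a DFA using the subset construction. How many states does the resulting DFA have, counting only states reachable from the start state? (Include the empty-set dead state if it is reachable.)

6

Start state of the DFA: {s0} (ε-closure of the NFA start).
{s0} --a--> {s1,s2,s3,s4}  [new]
{s0} --b--> {s1,s2}  [new]
{s0} --c--> {s0}  [seen]
{s1,s2,s3,s4} --a--> {s0,s1,s2,s3}  [new]
{s1,s2,s3,s4} --b--> {s0,s1,s2,s3,s4}  [new]
{s1,s2,s3,s4} --c--> {s0,s1,s2,s3}  [seen]
{s1,s2} --a--> {s2}  [new]
{s1,s2} --b--> {s0,s1,s2,s3}  [seen]
{s1,s2} --c--> {s0,s1,s2,s3}  [seen]
{s0,s1,s2,s3} --a--> {s0,s1,s2,s3,s4}  [seen]
{s0,s1,s2,s3} --b--> {s0,s1,s2,s3}  [seen]
{s0,s1,s2,s3} --c--> {s0,s1,s2,s3}  [seen]
{s0,s1,s2,s3,s4} --a--> {s0,s1,s2,s3,s4}  [seen]
{s0,s1,s2,s3,s4} --b--> {s0,s1,s2,s3,s4}  [seen]
{s0,s1,s2,s3,s4} --c--> {s0,s1,s2,s3}  [seen]
{s2} --a--> {s2}  [seen]
{s2} --b--> {s0,s1,s2,s3}  [seen]
{s2} --c--> {s0,s1,s2,s3}  [seen]
Reachable DFA states: {s0}, {s1,s2,s3,s4}, {s1,s2}, {s0,s1,s2,s3}, {s0,s1,s2,s3,s4}, {s2}.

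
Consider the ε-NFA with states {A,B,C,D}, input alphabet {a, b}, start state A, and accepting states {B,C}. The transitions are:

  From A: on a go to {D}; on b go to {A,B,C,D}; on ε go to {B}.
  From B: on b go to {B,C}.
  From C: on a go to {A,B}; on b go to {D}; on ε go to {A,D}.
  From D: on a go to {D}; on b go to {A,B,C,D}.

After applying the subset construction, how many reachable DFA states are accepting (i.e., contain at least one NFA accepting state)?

Start state of the DFA: {A,B} (ε-closure of the NFA start).
{A,B} --a--> {D}  [new]
{A,B} --b--> {A,B,C,D}  [new]
{D} --a--> {D}  [seen]
{D} --b--> {A,B,C,D}  [seen]
{A,B,C,D} --a--> {A,B,D}  [new]
{A,B,C,D} --b--> {A,B,C,D}  [seen]
{A,B,D} --a--> {D}  [seen]
{A,B,D} --b--> {A,B,C,D}  [seen]
Reachable DFA states: {A,B}, {D}, {A,B,C,D}, {A,B,D}.
Accepting DFA states (contain an NFA accepting state): {A,B}, {A,B,C,D}, {A,B,D}.

3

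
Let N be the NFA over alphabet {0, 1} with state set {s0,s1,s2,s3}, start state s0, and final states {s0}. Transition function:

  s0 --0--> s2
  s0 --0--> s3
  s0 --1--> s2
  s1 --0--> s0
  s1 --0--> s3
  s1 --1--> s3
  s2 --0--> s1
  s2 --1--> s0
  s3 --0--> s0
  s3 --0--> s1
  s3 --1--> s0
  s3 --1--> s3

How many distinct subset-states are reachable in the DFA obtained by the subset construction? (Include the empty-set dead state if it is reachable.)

Start state of the DFA: {s0}.
{s0} --0--> {s2,s3}  [new]
{s0} --1--> {s2}  [new]
{s2,s3} --0--> {s0,s1}  [new]
{s2,s3} --1--> {s0,s3}  [new]
{s2} --0--> {s1}  [new]
{s2} --1--> {s0}  [seen]
{s0,s1} --0--> {s0,s2,s3}  [new]
{s0,s1} --1--> {s2,s3}  [seen]
{s0,s3} --0--> {s0,s1,s2,s3}  [new]
{s0,s3} --1--> {s0,s2,s3}  [seen]
{s1} --0--> {s0,s3}  [seen]
{s1} --1--> {s3}  [new]
{s0,s2,s3} --0--> {s0,s1,s2,s3}  [seen]
{s0,s2,s3} --1--> {s0,s2,s3}  [seen]
{s0,s1,s2,s3} --0--> {s0,s1,s2,s3}  [seen]
{s0,s1,s2,s3} --1--> {s0,s2,s3}  [seen]
{s3} --0--> {s0,s1}  [seen]
{s3} --1--> {s0,s3}  [seen]
Reachable DFA states: {s0}, {s2,s3}, {s2}, {s0,s1}, {s0,s3}, {s1}, {s0,s2,s3}, {s0,s1,s2,s3}, {s3}.

9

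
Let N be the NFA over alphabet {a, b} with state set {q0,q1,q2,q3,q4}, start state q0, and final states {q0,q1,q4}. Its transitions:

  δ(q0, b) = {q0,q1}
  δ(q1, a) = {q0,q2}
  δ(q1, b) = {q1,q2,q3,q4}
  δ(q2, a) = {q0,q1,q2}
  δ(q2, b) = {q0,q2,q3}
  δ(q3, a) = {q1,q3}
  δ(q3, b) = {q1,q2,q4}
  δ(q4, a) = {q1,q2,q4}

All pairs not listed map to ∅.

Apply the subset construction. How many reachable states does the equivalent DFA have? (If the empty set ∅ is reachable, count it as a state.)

Start state of the DFA: {q0}.
{q0} --a--> ∅  [new]
{q0} --b--> {q0,q1}  [new]
∅ --a--> ∅  [seen]
∅ --b--> ∅  [seen]
{q0,q1} --a--> {q0,q2}  [new]
{q0,q1} --b--> {q0,q1,q2,q3,q4}  [new]
{q0,q2} --a--> {q0,q1,q2}  [new]
{q0,q2} --b--> {q0,q1,q2,q3}  [new]
{q0,q1,q2,q3,q4} --a--> {q0,q1,q2,q3,q4}  [seen]
{q0,q1,q2,q3,q4} --b--> {q0,q1,q2,q3,q4}  [seen]
{q0,q1,q2} --a--> {q0,q1,q2}  [seen]
{q0,q1,q2} --b--> {q0,q1,q2,q3,q4}  [seen]
{q0,q1,q2,q3} --a--> {q0,q1,q2,q3}  [seen]
{q0,q1,q2,q3} --b--> {q0,q1,q2,q3,q4}  [seen]
Reachable DFA states: {q0}, ∅, {q0,q1}, {q0,q2}, {q0,q1,q2,q3,q4}, {q0,q1,q2}, {q0,q1,q2,q3}.

7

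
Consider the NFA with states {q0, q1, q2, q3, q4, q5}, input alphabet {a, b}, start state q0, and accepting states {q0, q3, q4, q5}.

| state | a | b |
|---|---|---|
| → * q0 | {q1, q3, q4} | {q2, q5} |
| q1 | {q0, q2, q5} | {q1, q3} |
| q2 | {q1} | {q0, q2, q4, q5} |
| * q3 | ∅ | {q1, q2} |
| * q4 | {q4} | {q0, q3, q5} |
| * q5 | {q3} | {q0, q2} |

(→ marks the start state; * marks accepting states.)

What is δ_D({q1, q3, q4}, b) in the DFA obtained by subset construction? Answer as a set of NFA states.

δ(q1,b) = {q1, q3}; δ(q3,b) = {q1, q2}; δ(q4,b) = {q0, q3, q5}.
Union: {q0, q1, q2, q3, q5}.

{q0, q1, q2, q3, q5}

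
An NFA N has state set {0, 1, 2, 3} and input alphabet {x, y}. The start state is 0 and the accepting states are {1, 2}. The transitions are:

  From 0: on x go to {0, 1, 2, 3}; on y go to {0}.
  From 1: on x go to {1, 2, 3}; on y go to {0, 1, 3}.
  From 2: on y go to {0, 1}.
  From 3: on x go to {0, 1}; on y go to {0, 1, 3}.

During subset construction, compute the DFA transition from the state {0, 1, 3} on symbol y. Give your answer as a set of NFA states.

{0, 1, 3}

δ(0,y) = {0}; δ(1,y) = {0, 1, 3}; δ(3,y) = {0, 1, 3}.
Union: {0, 1, 3}.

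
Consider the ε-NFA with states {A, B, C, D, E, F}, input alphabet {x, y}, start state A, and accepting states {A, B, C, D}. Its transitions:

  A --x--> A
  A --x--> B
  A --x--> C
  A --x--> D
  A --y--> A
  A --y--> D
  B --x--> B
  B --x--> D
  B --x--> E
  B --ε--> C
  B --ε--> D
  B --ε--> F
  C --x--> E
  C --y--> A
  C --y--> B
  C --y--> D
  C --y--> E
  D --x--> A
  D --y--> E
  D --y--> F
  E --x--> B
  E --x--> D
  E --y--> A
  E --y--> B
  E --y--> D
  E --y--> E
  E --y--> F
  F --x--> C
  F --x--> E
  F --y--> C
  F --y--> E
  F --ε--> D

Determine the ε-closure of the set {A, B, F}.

Begin with {A, B, F}.
B →ε {C, D, F}; add C, D.
ε-closure = {A, B, C, D, F}.

{A, B, C, D, F}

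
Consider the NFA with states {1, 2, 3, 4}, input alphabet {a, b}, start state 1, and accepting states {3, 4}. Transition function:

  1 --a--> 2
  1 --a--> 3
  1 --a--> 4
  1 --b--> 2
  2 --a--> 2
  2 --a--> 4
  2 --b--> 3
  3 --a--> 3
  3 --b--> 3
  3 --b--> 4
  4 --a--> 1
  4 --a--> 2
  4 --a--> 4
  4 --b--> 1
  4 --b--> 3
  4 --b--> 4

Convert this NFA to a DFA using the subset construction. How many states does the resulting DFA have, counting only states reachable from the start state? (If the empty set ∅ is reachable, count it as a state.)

Start state of the DFA: {1}.
{1} --a--> {2, 3, 4}  [new]
{1} --b--> {2}  [new]
{2, 3, 4} --a--> {1, 2, 3, 4}  [new]
{2, 3, 4} --b--> {1, 3, 4}  [new]
{2} --a--> {2, 4}  [new]
{2} --b--> {3}  [new]
{1, 2, 3, 4} --a--> {1, 2, 3, 4}  [seen]
{1, 2, 3, 4} --b--> {1, 2, 3, 4}  [seen]
{1, 3, 4} --a--> {1, 2, 3, 4}  [seen]
{1, 3, 4} --b--> {1, 2, 3, 4}  [seen]
{2, 4} --a--> {1, 2, 4}  [new]
{2, 4} --b--> {1, 3, 4}  [seen]
{3} --a--> {3}  [seen]
{3} --b--> {3, 4}  [new]
{1, 2, 4} --a--> {1, 2, 3, 4}  [seen]
{1, 2, 4} --b--> {1, 2, 3, 4}  [seen]
{3, 4} --a--> {1, 2, 3, 4}  [seen]
{3, 4} --b--> {1, 3, 4}  [seen]
Reachable DFA states: {1}, {2, 3, 4}, {2}, {1, 2, 3, 4}, {1, 3, 4}, {2, 4}, {3}, {1, 2, 4}, {3, 4}.

9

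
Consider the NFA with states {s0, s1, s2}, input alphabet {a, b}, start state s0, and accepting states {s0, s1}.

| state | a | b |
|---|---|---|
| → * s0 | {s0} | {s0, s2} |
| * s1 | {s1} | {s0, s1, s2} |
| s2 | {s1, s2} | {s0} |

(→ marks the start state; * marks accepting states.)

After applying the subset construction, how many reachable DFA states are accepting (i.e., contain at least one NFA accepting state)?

3

Start state of the DFA: {s0}.
{s0} --a--> {s0}  [seen]
{s0} --b--> {s0, s2}  [new]
{s0, s2} --a--> {s0, s1, s2}  [new]
{s0, s2} --b--> {s0, s2}  [seen]
{s0, s1, s2} --a--> {s0, s1, s2}  [seen]
{s0, s1, s2} --b--> {s0, s1, s2}  [seen]
Reachable DFA states: {s0}, {s0, s2}, {s0, s1, s2}.
Accepting DFA states (contain an NFA accepting state): {s0}, {s0, s2}, {s0, s1, s2}.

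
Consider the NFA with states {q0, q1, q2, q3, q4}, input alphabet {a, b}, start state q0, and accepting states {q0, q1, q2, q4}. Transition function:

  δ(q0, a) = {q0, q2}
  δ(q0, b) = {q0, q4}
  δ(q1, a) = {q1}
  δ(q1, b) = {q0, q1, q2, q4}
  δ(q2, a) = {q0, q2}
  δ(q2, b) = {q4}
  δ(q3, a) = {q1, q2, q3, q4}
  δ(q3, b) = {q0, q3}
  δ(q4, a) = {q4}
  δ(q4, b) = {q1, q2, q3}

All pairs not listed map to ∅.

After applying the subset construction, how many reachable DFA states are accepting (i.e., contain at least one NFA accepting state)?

Start state of the DFA: {q0}.
{q0} --a--> {q0, q2}  [new]
{q0} --b--> {q0, q4}  [new]
{q0, q2} --a--> {q0, q2}  [seen]
{q0, q2} --b--> {q0, q4}  [seen]
{q0, q4} --a--> {q0, q2, q4}  [new]
{q0, q4} --b--> {q0, q1, q2, q3, q4}  [new]
{q0, q2, q4} --a--> {q0, q2, q4}  [seen]
{q0, q2, q4} --b--> {q0, q1, q2, q3, q4}  [seen]
{q0, q1, q2, q3, q4} --a--> {q0, q1, q2, q3, q4}  [seen]
{q0, q1, q2, q3, q4} --b--> {q0, q1, q2, q3, q4}  [seen]
Reachable DFA states: {q0}, {q0, q2}, {q0, q4}, {q0, q2, q4}, {q0, q1, q2, q3, q4}.
Accepting DFA states (contain an NFA accepting state): {q0}, {q0, q2}, {q0, q4}, {q0, q2, q4}, {q0, q1, q2, q3, q4}.

5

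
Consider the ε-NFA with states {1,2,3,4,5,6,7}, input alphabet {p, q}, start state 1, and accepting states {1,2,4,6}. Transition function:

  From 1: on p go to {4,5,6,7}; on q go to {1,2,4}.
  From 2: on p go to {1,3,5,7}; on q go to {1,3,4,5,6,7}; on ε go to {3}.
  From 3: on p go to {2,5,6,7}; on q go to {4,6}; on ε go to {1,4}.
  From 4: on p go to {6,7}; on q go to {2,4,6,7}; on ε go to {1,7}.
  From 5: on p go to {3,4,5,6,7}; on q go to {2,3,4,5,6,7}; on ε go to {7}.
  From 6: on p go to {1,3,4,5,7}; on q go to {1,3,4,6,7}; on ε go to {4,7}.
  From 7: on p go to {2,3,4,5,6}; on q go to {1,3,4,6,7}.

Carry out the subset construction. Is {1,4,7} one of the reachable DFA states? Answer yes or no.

no

Start state of the DFA: {1} (ε-closure of the NFA start).
{1} --p--> {1,4,5,6,7}  [new]
{1} --q--> {1,2,3,4,7}  [new]
{1,4,5,6,7} --p--> {1,2,3,4,5,6,7}  [new]
{1,4,5,6,7} --q--> {1,2,3,4,5,6,7}  [seen]
{1,2,3,4,7} --p--> {1,2,3,4,5,6,7}  [seen]
{1,2,3,4,7} --q--> {1,2,3,4,5,6,7}  [seen]
{1,2,3,4,5,6,7} --p--> {1,2,3,4,5,6,7}  [seen]
{1,2,3,4,5,6,7} --q--> {1,2,3,4,5,6,7}  [seen]
Reachable DFA states: {1}, {1,4,5,6,7}, {1,2,3,4,7}, {1,2,3,4,5,6,7}.
{1,4,7} is not among them.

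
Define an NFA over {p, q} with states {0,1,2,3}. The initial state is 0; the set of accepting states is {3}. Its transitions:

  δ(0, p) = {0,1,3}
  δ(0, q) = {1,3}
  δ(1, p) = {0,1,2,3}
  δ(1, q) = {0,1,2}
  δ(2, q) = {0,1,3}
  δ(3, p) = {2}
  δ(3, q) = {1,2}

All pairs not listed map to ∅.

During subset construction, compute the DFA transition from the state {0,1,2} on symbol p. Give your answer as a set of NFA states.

δ(0,p) = {0,1,3}; δ(1,p) = {0,1,2,3}; δ(2,p) = ∅.
Union: {0,1,2,3}.

{0,1,2,3}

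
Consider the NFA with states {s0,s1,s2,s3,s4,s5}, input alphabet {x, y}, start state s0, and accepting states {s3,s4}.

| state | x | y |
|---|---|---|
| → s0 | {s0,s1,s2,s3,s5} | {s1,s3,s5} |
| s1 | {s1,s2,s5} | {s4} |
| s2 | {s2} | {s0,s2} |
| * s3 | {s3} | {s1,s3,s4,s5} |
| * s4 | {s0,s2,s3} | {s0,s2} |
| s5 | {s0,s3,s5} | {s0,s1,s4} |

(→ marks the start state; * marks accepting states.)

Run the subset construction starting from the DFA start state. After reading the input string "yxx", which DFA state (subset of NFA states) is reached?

Start: {s0}.
δ(s0,y) = {s1,s3,s5}.
Union: {s1,s3,s5}.
After y: {s1,s3,s5}.
δ(s1,x) = {s1,s2,s5}; δ(s3,x) = {s3}; δ(s5,x) = {s0,s3,s5}.
Union: {s0,s1,s2,s3,s5}.
After x: {s0,s1,s2,s3,s5}.
δ(s0,x) = {s0,s1,s2,s3,s5}; δ(s1,x) = {s1,s2,s5}; δ(s2,x) = {s2}; δ(s3,x) = {s3}; δ(s5,x) = {s0,s3,s5}.
Union: {s0,s1,s2,s3,s5}.
After x: {s0,s1,s2,s3,s5}.

{s0,s1,s2,s3,s5}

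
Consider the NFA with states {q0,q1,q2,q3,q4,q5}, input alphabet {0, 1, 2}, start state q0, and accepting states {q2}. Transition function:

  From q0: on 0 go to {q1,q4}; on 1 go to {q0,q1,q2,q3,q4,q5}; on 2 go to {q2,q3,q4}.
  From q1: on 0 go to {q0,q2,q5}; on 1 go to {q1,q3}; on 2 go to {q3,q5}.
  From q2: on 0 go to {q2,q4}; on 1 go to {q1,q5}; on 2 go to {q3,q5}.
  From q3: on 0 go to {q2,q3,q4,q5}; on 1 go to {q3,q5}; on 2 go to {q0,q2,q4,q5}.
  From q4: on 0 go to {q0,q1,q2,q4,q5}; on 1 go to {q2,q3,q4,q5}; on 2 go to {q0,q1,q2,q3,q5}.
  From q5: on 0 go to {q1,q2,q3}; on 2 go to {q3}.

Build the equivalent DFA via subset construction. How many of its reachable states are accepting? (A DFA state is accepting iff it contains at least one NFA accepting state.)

6

Start state of the DFA: {q0}.
{q0} --0--> {q1,q4}  [new]
{q0} --1--> {q0,q1,q2,q3,q4,q5}  [new]
{q0} --2--> {q2,q3,q4}  [new]
{q1,q4} --0--> {q0,q1,q2,q4,q5}  [new]
{q1,q4} --1--> {q1,q2,q3,q4,q5}  [new]
{q1,q4} --2--> {q0,q1,q2,q3,q5}  [new]
{q0,q1,q2,q3,q4,q5} --0--> {q0,q1,q2,q3,q4,q5}  [seen]
{q0,q1,q2,q3,q4,q5} --1--> {q0,q1,q2,q3,q4,q5}  [seen]
{q0,q1,q2,q3,q4,q5} --2--> {q0,q1,q2,q3,q4,q5}  [seen]
{q2,q3,q4} --0--> {q0,q1,q2,q3,q4,q5}  [seen]
{q2,q3,q4} --1--> {q1,q2,q3,q4,q5}  [seen]
{q2,q3,q4} --2--> {q0,q1,q2,q3,q4,q5}  [seen]
{q0,q1,q2,q4,q5} --0--> {q0,q1,q2,q3,q4,q5}  [seen]
{q0,q1,q2,q4,q5} --1--> {q0,q1,q2,q3,q4,q5}  [seen]
{q0,q1,q2,q4,q5} --2--> {q0,q1,q2,q3,q4,q5}  [seen]
{q1,q2,q3,q4,q5} --0--> {q0,q1,q2,q3,q4,q5}  [seen]
{q1,q2,q3,q4,q5} --1--> {q1,q2,q3,q4,q5}  [seen]
{q1,q2,q3,q4,q5} --2--> {q0,q1,q2,q3,q4,q5}  [seen]
{q0,q1,q2,q3,q5} --0--> {q0,q1,q2,q3,q4,q5}  [seen]
{q0,q1,q2,q3,q5} --1--> {q0,q1,q2,q3,q4,q5}  [seen]
{q0,q1,q2,q3,q5} --2--> {q0,q2,q3,q4,q5}  [new]
{q0,q2,q3,q4,q5} --0--> {q0,q1,q2,q3,q4,q5}  [seen]
{q0,q2,q3,q4,q5} --1--> {q0,q1,q2,q3,q4,q5}  [seen]
{q0,q2,q3,q4,q5} --2--> {q0,q1,q2,q3,q4,q5}  [seen]
Reachable DFA states: {q0}, {q1,q4}, {q0,q1,q2,q3,q4,q5}, {q2,q3,q4}, {q0,q1,q2,q4,q5}, {q1,q2,q3,q4,q5}, {q0,q1,q2,q3,q5}, {q0,q2,q3,q4,q5}.
Accepting DFA states (contain an NFA accepting state): {q0,q1,q2,q3,q4,q5}, {q2,q3,q4}, {q0,q1,q2,q4,q5}, {q1,q2,q3,q4,q5}, {q0,q1,q2,q3,q5}, {q0,q2,q3,q4,q5}.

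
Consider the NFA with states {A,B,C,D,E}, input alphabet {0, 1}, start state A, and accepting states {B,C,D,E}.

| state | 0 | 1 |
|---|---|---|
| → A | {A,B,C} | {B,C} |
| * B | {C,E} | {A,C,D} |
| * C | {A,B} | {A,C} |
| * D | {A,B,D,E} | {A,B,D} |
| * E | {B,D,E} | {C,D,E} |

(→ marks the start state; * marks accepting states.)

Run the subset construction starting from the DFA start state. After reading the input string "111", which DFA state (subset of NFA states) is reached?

Start: {A}.
δ(A,1) = {B,C}.
Union: {B,C}.
After 1: {B,C}.
δ(B,1) = {A,C,D}; δ(C,1) = {A,C}.
Union: {A,C,D}.
After 1: {A,C,D}.
δ(A,1) = {B,C}; δ(C,1) = {A,C}; δ(D,1) = {A,B,D}.
Union: {A,B,C,D}.
After 1: {A,B,C,D}.

{A,B,C,D}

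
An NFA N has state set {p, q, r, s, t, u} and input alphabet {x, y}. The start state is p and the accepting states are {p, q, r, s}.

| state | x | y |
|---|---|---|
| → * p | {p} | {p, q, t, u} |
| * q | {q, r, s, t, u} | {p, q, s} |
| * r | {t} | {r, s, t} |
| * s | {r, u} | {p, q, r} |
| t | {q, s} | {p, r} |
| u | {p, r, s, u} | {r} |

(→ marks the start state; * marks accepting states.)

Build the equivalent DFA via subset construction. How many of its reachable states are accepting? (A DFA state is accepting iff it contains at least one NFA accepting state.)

Start state of the DFA: {p}.
{p} --x--> {p}  [seen]
{p} --y--> {p, q, t, u}  [new]
{p, q, t, u} --x--> {p, q, r, s, t, u}  [new]
{p, q, t, u} --y--> {p, q, r, s, t, u}  [seen]
{p, q, r, s, t, u} --x--> {p, q, r, s, t, u}  [seen]
{p, q, r, s, t, u} --y--> {p, q, r, s, t, u}  [seen]
Reachable DFA states: {p}, {p, q, t, u}, {p, q, r, s, t, u}.
Accepting DFA states (contain an NFA accepting state): {p}, {p, q, t, u}, {p, q, r, s, t, u}.

3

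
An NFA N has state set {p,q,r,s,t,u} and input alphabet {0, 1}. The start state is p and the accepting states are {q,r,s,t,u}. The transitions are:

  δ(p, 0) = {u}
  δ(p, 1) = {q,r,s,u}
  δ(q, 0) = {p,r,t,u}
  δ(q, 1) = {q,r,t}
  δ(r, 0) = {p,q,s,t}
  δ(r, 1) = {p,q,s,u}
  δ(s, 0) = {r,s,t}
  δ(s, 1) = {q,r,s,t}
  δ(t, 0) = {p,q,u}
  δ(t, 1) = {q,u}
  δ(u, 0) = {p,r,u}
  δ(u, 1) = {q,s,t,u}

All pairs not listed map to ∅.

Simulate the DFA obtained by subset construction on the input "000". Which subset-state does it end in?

Start: {p}.
δ(p,0) = {u}.
Union: {u}.
After 0: {u}.
δ(u,0) = {p,r,u}.
Union: {p,r,u}.
After 0: {p,r,u}.
δ(p,0) = {u}; δ(r,0) = {p,q,s,t}; δ(u,0) = {p,r,u}.
Union: {p,q,r,s,t,u}.
After 0: {p,q,r,s,t,u}.

{p,q,r,s,t,u}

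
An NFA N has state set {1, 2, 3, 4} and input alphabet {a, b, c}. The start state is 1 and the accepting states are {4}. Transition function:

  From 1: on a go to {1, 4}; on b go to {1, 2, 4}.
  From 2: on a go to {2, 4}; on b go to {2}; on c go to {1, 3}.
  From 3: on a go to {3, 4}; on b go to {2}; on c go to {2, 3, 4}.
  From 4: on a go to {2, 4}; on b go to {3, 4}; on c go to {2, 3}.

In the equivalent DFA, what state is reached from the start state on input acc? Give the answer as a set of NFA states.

Start: {1}.
δ(1,a) = {1, 4}.
Union: {1, 4}.
After a: {1, 4}.
δ(1,c) = ∅; δ(4,c) = {2, 3}.
Union: {2, 3}.
After c: {2, 3}.
δ(2,c) = {1, 3}; δ(3,c) = {2, 3, 4}.
Union: {1, 2, 3, 4}.
After c: {1, 2, 3, 4}.

{1, 2, 3, 4}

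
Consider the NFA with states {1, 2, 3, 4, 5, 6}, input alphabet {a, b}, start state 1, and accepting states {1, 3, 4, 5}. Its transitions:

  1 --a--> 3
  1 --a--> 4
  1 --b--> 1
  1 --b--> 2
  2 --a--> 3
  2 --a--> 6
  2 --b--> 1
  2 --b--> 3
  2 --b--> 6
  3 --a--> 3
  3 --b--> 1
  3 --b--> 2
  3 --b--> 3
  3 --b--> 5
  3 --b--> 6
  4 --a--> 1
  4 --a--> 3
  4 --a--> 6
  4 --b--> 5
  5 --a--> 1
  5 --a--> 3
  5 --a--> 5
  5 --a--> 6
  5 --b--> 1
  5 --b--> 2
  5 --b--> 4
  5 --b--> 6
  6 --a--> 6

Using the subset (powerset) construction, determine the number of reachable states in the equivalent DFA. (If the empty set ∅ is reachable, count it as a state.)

Start state of the DFA: {1}.
{1} --a--> {3, 4}  [new]
{1} --b--> {1, 2}  [new]
{3, 4} --a--> {1, 3, 6}  [new]
{3, 4} --b--> {1, 2, 3, 5, 6}  [new]
{1, 2} --a--> {3, 4, 6}  [new]
{1, 2} --b--> {1, 2, 3, 6}  [new]
{1, 3, 6} --a--> {3, 4, 6}  [seen]
{1, 3, 6} --b--> {1, 2, 3, 5, 6}  [seen]
{1, 2, 3, 5, 6} --a--> {1, 3, 4, 5, 6}  [new]
{1, 2, 3, 5, 6} --b--> {1, 2, 3, 4, 5, 6}  [new]
{3, 4, 6} --a--> {1, 3, 6}  [seen]
{3, 4, 6} --b--> {1, 2, 3, 5, 6}  [seen]
{1, 2, 3, 6} --a--> {3, 4, 6}  [seen]
{1, 2, 3, 6} --b--> {1, 2, 3, 5, 6}  [seen]
{1, 3, 4, 5, 6} --a--> {1, 3, 4, 5, 6}  [seen]
{1, 3, 4, 5, 6} --b--> {1, 2, 3, 4, 5, 6}  [seen]
{1, 2, 3, 4, 5, 6} --a--> {1, 3, 4, 5, 6}  [seen]
{1, 2, 3, 4, 5, 6} --b--> {1, 2, 3, 4, 5, 6}  [seen]
Reachable DFA states: {1}, {3, 4}, {1, 2}, {1, 3, 6}, {1, 2, 3, 5, 6}, {3, 4, 6}, {1, 2, 3, 6}, {1, 3, 4, 5, 6}, {1, 2, 3, 4, 5, 6}.

9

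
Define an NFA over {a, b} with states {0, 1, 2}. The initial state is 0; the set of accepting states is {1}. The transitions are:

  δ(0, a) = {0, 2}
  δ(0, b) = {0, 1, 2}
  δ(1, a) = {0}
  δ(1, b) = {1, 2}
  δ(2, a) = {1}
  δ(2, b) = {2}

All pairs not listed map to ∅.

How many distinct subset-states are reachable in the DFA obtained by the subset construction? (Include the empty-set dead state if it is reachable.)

Start state of the DFA: {0}.
{0} --a--> {0, 2}  [new]
{0} --b--> {0, 1, 2}  [new]
{0, 2} --a--> {0, 1, 2}  [seen]
{0, 2} --b--> {0, 1, 2}  [seen]
{0, 1, 2} --a--> {0, 1, 2}  [seen]
{0, 1, 2} --b--> {0, 1, 2}  [seen]
Reachable DFA states: {0}, {0, 2}, {0, 1, 2}.

3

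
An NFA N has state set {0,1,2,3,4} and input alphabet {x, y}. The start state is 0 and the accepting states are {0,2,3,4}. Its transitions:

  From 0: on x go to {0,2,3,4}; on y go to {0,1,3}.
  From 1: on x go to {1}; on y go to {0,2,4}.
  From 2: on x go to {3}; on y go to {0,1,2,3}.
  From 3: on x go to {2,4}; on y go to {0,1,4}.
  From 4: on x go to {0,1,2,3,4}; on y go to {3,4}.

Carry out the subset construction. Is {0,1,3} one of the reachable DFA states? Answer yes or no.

yes

Start state of the DFA: {0}.
{0} --x--> {0,2,3,4}  [new]
{0} --y--> {0,1,3}  [new]
{0,2,3,4} --x--> {0,1,2,3,4}  [new]
{0,2,3,4} --y--> {0,1,2,3,4}  [seen]
{0,1,3} --x--> {0,1,2,3,4}  [seen]
{0,1,3} --y--> {0,1,2,3,4}  [seen]
{0,1,2,3,4} --x--> {0,1,2,3,4}  [seen]
{0,1,2,3,4} --y--> {0,1,2,3,4}  [seen]
Reachable DFA states: {0}, {0,2,3,4}, {0,1,3}, {0,1,2,3,4}.
{0,1,3} is among them.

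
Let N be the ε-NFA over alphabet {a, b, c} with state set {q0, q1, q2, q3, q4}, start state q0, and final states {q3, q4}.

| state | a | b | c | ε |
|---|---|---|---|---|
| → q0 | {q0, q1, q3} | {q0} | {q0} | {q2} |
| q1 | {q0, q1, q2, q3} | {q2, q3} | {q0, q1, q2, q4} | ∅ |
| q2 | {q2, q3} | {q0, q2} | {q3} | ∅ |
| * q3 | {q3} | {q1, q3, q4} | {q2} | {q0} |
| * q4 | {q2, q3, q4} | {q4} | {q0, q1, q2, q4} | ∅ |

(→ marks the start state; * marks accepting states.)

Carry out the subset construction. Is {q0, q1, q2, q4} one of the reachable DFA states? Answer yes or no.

no

Start state of the DFA: {q0, q2} (ε-closure of the NFA start).
{q0, q2} --a--> {q0, q1, q2, q3}  [new]
{q0, q2} --b--> {q0, q2}  [seen]
{q0, q2} --c--> {q0, q2, q3}  [new]
{q0, q1, q2, q3} --a--> {q0, q1, q2, q3}  [seen]
{q0, q1, q2, q3} --b--> {q0, q1, q2, q3, q4}  [new]
{q0, q1, q2, q3} --c--> {q0, q1, q2, q3, q4}  [seen]
{q0, q2, q3} --a--> {q0, q1, q2, q3}  [seen]
{q0, q2, q3} --b--> {q0, q1, q2, q3, q4}  [seen]
{q0, q2, q3} --c--> {q0, q2, q3}  [seen]
{q0, q1, q2, q3, q4} --a--> {q0, q1, q2, q3, q4}  [seen]
{q0, q1, q2, q3, q4} --b--> {q0, q1, q2, q3, q4}  [seen]
{q0, q1, q2, q3, q4} --c--> {q0, q1, q2, q3, q4}  [seen]
Reachable DFA states: {q0, q2}, {q0, q1, q2, q3}, {q0, q2, q3}, {q0, q1, q2, q3, q4}.
{q0, q1, q2, q4} is not among them.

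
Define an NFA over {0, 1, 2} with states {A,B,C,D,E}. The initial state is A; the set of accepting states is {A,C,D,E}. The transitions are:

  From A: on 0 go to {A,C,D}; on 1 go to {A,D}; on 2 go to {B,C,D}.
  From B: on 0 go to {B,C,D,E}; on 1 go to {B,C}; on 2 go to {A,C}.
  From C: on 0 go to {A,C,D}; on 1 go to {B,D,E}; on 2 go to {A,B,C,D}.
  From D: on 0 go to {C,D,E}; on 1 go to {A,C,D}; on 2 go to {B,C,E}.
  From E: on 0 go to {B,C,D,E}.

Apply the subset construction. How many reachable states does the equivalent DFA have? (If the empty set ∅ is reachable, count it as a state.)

7

Start state of the DFA: {A}.
{A} --0--> {A,C,D}  [new]
{A} --1--> {A,D}  [new]
{A} --2--> {B,C,D}  [new]
{A,C,D} --0--> {A,C,D,E}  [new]
{A,C,D} --1--> {A,B,C,D,E}  [new]
{A,C,D} --2--> {A,B,C,D,E}  [seen]
{A,D} --0--> {A,C,D,E}  [seen]
{A,D} --1--> {A,C,D}  [seen]
{A,D} --2--> {B,C,D,E}  [new]
{B,C,D} --0--> {A,B,C,D,E}  [seen]
{B,C,D} --1--> {A,B,C,D,E}  [seen]
{B,C,D} --2--> {A,B,C,D,E}  [seen]
{A,C,D,E} --0--> {A,B,C,D,E}  [seen]
{A,C,D,E} --1--> {A,B,C,D,E}  [seen]
{A,C,D,E} --2--> {A,B,C,D,E}  [seen]
{A,B,C,D,E} --0--> {A,B,C,D,E}  [seen]
{A,B,C,D,E} --1--> {A,B,C,D,E}  [seen]
{A,B,C,D,E} --2--> {A,B,C,D,E}  [seen]
{B,C,D,E} --0--> {A,B,C,D,E}  [seen]
{B,C,D,E} --1--> {A,B,C,D,E}  [seen]
{B,C,D,E} --2--> {A,B,C,D,E}  [seen]
Reachable DFA states: {A}, {A,C,D}, {A,D}, {B,C,D}, {A,C,D,E}, {A,B,C,D,E}, {B,C,D,E}.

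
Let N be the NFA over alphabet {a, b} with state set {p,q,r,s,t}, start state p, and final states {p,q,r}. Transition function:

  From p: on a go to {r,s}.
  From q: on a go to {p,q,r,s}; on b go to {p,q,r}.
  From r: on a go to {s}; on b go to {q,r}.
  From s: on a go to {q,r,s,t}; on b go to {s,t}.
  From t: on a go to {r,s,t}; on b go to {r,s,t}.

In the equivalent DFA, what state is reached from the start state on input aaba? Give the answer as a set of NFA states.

{p,q,r,s,t}

Start: {p}.
δ(p,a) = {r,s}.
Union: {r,s}.
After a: {r,s}.
δ(r,a) = {s}; δ(s,a) = {q,r,s,t}.
Union: {q,r,s,t}.
After a: {q,r,s,t}.
δ(q,b) = {p,q,r}; δ(r,b) = {q,r}; δ(s,b) = {s,t}; δ(t,b) = {r,s,t}.
Union: {p,q,r,s,t}.
After b: {p,q,r,s,t}.
δ(p,a) = {r,s}; δ(q,a) = {p,q,r,s}; δ(r,a) = {s}; δ(s,a) = {q,r,s,t}; δ(t,a) = {r,s,t}.
Union: {p,q,r,s,t}.
After a: {p,q,r,s,t}.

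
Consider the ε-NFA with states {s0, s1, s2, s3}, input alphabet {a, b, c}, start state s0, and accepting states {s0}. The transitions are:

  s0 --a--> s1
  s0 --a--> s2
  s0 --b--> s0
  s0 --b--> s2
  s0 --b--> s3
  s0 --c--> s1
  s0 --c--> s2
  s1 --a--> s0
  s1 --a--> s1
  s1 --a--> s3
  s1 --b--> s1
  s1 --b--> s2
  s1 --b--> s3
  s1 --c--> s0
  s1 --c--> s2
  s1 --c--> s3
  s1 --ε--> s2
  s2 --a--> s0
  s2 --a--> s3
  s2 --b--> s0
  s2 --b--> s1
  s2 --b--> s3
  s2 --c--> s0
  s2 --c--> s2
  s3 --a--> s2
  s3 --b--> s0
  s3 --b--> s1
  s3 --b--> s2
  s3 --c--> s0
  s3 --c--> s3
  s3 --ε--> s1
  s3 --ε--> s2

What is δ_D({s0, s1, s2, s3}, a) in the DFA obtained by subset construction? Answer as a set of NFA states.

δ(s0,a) = {s1, s2}; δ(s1,a) = {s0, s1, s3}; δ(s2,a) = {s0, s3}; δ(s3,a) = {s2}.
Union: {s0, s1, s2, s3}.

{s0, s1, s2, s3}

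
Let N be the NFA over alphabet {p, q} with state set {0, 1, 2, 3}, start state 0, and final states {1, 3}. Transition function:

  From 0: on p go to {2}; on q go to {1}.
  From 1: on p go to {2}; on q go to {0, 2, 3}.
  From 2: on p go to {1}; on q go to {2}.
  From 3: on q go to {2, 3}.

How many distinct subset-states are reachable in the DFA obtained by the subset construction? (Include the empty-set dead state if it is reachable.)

Start state of the DFA: {0}.
{0} --p--> {2}  [new]
{0} --q--> {1}  [new]
{2} --p--> {1}  [seen]
{2} --q--> {2}  [seen]
{1} --p--> {2}  [seen]
{1} --q--> {0, 2, 3}  [new]
{0, 2, 3} --p--> {1, 2}  [new]
{0, 2, 3} --q--> {1, 2, 3}  [new]
{1, 2} --p--> {1, 2}  [seen]
{1, 2} --q--> {0, 2, 3}  [seen]
{1, 2, 3} --p--> {1, 2}  [seen]
{1, 2, 3} --q--> {0, 2, 3}  [seen]
Reachable DFA states: {0}, {2}, {1}, {0, 2, 3}, {1, 2}, {1, 2, 3}.

6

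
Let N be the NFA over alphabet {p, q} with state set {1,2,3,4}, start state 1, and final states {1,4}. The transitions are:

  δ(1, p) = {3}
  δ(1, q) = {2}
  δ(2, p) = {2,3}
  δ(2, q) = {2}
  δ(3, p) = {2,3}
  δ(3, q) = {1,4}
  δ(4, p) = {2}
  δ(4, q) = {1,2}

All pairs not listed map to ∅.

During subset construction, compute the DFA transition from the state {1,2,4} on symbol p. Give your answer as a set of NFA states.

{2,3}

δ(1,p) = {3}; δ(2,p) = {2,3}; δ(4,p) = {2}.
Union: {2,3}.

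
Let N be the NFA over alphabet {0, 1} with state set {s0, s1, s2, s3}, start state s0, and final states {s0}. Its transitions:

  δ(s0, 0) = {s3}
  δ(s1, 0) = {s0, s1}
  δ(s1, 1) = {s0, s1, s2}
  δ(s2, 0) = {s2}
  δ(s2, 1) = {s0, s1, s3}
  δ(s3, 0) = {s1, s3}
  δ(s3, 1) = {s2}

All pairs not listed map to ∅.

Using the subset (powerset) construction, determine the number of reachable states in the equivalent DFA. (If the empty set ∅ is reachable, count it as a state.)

Start state of the DFA: {s0}.
{s0} --0--> {s3}  [new]
{s0} --1--> ∅  [new]
{s3} --0--> {s1, s3}  [new]
{s3} --1--> {s2}  [new]
∅ --0--> ∅  [seen]
∅ --1--> ∅  [seen]
{s1, s3} --0--> {s0, s1, s3}  [new]
{s1, s3} --1--> {s0, s1, s2}  [new]
{s2} --0--> {s2}  [seen]
{s2} --1--> {s0, s1, s3}  [seen]
{s0, s1, s3} --0--> {s0, s1, s3}  [seen]
{s0, s1, s3} --1--> {s0, s1, s2}  [seen]
{s0, s1, s2} --0--> {s0, s1, s2, s3}  [new]
{s0, s1, s2} --1--> {s0, s1, s2, s3}  [seen]
{s0, s1, s2, s3} --0--> {s0, s1, s2, s3}  [seen]
{s0, s1, s2, s3} --1--> {s0, s1, s2, s3}  [seen]
Reachable DFA states: {s0}, {s3}, ∅, {s1, s3}, {s2}, {s0, s1, s3}, {s0, s1, s2}, {s0, s1, s2, s3}.

8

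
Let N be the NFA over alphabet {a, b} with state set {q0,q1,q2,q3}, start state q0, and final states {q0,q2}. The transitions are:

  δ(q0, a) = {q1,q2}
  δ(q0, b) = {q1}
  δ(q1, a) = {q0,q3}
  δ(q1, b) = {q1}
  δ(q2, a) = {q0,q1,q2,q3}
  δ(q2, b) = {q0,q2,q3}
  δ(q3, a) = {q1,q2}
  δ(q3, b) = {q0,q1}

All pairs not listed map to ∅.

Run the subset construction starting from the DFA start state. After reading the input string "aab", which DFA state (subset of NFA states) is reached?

{q0,q1,q2,q3}

Start: {q0}.
δ(q0,a) = {q1,q2}.
Union: {q1,q2}.
After a: {q1,q2}.
δ(q1,a) = {q0,q3}; δ(q2,a) = {q0,q1,q2,q3}.
Union: {q0,q1,q2,q3}.
After a: {q0,q1,q2,q3}.
δ(q0,b) = {q1}; δ(q1,b) = {q1}; δ(q2,b) = {q0,q2,q3}; δ(q3,b) = {q0,q1}.
Union: {q0,q1,q2,q3}.
After b: {q0,q1,q2,q3}.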